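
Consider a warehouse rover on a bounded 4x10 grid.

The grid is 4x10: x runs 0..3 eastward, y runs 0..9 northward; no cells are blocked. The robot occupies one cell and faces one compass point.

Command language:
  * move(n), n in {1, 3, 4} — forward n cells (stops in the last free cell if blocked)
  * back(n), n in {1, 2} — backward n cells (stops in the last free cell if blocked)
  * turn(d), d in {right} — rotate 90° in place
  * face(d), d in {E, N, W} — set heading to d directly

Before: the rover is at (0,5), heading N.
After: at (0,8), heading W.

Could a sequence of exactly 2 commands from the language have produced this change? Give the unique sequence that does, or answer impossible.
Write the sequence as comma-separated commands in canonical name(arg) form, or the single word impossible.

key: position moved to (0,8) AND the heading swung to W — translation plus rotation needed
begin: at (0,5), heading N
step 1 (move(3)): at (0,8), heading N
step 2 (face(W)): at (0,8), heading W
no rival 2-sequence matches.

move(3), face(W)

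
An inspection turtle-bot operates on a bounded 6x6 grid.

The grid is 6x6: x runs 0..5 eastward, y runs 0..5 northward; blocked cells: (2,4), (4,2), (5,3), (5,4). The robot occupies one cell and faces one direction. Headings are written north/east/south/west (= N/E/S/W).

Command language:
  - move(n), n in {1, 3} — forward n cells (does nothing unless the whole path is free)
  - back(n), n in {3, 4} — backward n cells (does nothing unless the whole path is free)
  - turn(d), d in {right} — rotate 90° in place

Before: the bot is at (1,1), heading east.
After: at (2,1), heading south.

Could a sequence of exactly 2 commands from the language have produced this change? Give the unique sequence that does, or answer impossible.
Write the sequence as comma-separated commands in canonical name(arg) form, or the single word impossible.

move(1), turn(right)

key: order matters: swapping move(1) and turn(right) lands elsewhere
start: at (1,1), heading east
1. move(1) → at (2,1), heading east
2. turn(right) → at (2,1), heading south
no other 2-command option fits: unique.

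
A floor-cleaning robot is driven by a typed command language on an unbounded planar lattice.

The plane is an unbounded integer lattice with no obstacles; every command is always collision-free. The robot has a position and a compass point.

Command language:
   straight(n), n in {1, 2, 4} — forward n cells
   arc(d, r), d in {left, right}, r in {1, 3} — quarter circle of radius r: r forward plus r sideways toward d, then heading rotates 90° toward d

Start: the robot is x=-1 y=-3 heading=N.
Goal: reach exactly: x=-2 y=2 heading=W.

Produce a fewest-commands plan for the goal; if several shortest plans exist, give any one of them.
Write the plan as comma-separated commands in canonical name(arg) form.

straight(4), arc(left, 1)

from: x=-1 y=-3 heading=N
1. straight(4) → x=-1 y=1 heading=N
2. arc(left, 1) → x=-2 y=2 heading=W
shorter routes all fall short; 2 is best.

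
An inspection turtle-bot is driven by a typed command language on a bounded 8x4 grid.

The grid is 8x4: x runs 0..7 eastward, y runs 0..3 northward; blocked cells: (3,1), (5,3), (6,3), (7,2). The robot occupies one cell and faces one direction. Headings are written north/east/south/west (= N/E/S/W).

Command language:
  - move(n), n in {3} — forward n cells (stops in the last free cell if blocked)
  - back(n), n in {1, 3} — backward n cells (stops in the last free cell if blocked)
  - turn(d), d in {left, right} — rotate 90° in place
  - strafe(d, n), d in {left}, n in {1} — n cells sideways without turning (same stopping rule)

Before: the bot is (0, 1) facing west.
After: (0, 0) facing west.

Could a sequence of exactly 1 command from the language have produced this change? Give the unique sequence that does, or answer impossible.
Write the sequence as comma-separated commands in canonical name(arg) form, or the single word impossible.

key: still facing W — the one step turns nothing
t0: (0, 1) facing west
t=1 strafe(left, 1) ⇒ (0, 0) facing west
all 6 alternatives checked — unique.

strafe(left, 1)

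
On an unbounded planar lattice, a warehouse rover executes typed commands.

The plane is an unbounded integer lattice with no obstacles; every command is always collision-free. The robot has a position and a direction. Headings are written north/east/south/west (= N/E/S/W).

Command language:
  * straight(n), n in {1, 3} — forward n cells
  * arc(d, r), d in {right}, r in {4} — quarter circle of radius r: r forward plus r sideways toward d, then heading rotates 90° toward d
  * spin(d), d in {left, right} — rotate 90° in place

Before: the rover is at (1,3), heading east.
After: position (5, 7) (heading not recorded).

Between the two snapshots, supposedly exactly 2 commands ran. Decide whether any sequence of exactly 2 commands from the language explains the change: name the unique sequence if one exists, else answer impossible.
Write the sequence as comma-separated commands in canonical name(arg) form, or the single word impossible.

key: running arc(right, 4) before spin(left) would end elsewhere — order is forced
begin: at (1,3), heading east
t=1 spin(left) ⇒ at (1,3), heading north
t=2 arc(right, 4) ⇒ at (5,7), heading east
uniquely the one of 25 2-step routes that fits.

spin(left), arc(right, 4)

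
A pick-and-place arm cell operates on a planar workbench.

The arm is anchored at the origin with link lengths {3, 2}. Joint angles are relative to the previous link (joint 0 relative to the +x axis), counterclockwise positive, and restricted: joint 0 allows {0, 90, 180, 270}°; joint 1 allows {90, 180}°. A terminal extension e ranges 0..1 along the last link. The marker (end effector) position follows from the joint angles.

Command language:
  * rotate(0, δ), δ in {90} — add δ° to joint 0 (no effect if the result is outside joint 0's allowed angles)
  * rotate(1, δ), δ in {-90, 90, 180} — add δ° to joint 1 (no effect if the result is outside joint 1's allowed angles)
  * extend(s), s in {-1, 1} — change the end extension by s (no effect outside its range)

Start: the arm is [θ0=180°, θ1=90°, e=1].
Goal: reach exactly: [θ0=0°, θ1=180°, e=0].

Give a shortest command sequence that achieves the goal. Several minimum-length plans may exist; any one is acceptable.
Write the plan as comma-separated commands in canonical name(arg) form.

from: [θ0=180°, θ1=90°, e=1]
t=1 extend(-1) ⇒ [θ0=180°, θ1=90°, e=0]
t=2 rotate(1, 90) ⇒ [θ0=180°, θ1=180°, e=0]
t=3 rotate(0, 90) ⇒ [θ0=270°, θ1=180°, e=0]
t=4 rotate(0, 90) ⇒ [θ0=0°, θ1=180°, e=0]
minimal: 4 command(s), checked below 4.

extend(-1), rotate(1, 90), rotate(0, 90), rotate(0, 90)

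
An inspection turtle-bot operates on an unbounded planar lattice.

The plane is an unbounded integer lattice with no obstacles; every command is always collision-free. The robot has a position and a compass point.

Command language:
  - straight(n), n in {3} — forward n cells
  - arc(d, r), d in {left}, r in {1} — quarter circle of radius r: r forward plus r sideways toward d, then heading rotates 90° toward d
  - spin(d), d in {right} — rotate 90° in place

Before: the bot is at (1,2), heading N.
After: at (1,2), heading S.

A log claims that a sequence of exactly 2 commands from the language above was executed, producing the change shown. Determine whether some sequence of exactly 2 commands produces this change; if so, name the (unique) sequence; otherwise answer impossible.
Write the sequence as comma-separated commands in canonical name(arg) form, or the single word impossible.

key: (1,2) unmoved — no command in the sequence translates
from: at (1,2), heading N
t=1 spin(right) ⇒ at (1,2), heading E
t=2 spin(right) ⇒ at (1,2), heading S
uniquely the one of 9 2-step routes that fits.

spin(right), spin(right)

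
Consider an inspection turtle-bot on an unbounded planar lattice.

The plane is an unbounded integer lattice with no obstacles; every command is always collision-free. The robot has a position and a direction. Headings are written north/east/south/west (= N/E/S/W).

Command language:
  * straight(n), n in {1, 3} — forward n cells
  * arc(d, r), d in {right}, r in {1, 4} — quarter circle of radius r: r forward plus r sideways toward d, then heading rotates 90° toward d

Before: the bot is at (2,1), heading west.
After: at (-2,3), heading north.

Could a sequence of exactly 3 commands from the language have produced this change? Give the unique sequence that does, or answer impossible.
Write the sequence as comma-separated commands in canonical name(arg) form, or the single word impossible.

straight(3), arc(right, 1), straight(1)

key: cell and facing (now N) both changed — the 3 commands mix motion and turning
start: at (2,1), heading west
1. straight(3) → at (-1,1), heading west
2. arc(right, 1) → at (-2,2), heading north
3. straight(1) → at (-2,3), heading north
all 64 alternatives checked — unique.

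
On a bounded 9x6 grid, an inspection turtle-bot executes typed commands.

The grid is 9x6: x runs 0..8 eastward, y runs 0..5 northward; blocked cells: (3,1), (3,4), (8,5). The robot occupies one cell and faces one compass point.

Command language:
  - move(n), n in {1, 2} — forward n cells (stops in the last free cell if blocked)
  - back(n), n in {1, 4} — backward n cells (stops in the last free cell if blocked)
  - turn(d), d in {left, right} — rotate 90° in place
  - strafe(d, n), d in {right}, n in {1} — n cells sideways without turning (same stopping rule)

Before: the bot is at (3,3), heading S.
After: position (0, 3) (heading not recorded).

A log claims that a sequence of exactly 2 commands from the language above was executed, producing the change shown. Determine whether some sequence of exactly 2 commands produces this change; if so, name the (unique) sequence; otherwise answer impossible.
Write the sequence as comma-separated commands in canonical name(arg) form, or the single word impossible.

turn(left), back(4)

key: back(4) runs into the grid edge before its full distance
initial: at (3,3), heading S
1. turn(left) → at (3,3), heading E
2. back(4) → at (0,3), heading E
no rival 2-sequence matches.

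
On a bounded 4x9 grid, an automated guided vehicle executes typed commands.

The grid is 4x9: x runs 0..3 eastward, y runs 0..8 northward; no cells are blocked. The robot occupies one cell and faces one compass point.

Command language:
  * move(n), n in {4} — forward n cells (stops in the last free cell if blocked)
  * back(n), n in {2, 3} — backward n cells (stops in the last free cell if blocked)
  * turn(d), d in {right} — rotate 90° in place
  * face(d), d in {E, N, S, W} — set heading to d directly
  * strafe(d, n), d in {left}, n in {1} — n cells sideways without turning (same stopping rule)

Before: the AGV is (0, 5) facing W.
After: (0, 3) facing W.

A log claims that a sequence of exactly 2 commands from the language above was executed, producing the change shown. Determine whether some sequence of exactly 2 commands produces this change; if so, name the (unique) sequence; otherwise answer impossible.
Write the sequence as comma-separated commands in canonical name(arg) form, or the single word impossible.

strafe(left, 1), strafe(left, 1)

key: heading stays W — no command in the sequence turns
begin: (0, 5) facing W
step 1 (strafe(left, 1)): (0, 4) facing W
step 2 (strafe(left, 1)): (0, 3) facing W
no rival 2-sequence matches.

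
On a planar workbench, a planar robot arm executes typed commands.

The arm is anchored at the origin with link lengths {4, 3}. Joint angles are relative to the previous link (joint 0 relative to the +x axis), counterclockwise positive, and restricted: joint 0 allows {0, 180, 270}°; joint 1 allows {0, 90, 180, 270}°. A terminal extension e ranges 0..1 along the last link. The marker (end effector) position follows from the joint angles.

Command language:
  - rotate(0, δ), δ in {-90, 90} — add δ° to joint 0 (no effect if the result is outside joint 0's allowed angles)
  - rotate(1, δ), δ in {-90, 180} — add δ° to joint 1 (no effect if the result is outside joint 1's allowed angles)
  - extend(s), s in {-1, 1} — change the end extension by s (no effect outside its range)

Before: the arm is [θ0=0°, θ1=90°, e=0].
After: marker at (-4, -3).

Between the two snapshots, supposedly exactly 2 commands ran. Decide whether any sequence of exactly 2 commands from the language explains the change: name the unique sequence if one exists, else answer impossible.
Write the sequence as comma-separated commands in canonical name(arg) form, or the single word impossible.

begin: [θ0=0°, θ1=90°, e=0]
t=1 rotate(0, -90) ⇒ [θ0=270°, θ1=90°, e=0]
t=2 rotate(0, -90) ⇒ [θ0=180°, θ1=90°, e=0]
no other 2-command option fits: unique.

rotate(0, -90), rotate(0, -90)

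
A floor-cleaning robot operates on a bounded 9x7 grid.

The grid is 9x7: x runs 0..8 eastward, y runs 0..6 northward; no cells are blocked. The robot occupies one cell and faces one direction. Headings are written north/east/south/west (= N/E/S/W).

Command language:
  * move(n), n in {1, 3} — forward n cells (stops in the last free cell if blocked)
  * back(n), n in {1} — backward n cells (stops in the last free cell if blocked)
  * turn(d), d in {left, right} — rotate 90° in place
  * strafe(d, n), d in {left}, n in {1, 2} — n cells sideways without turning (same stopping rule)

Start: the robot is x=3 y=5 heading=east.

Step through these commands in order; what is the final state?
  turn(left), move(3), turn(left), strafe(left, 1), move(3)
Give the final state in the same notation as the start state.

x=0 y=5 heading=west

initial: x=3 y=5 heading=east
1. turn(left) → x=3 y=5 heading=north
2. move(3) → x=3 y=6 heading=north
3. turn(left) → x=3 y=6 heading=west
4. strafe(left, 1) → x=3 y=5 heading=west
5. move(3) → x=0 y=5 heading=west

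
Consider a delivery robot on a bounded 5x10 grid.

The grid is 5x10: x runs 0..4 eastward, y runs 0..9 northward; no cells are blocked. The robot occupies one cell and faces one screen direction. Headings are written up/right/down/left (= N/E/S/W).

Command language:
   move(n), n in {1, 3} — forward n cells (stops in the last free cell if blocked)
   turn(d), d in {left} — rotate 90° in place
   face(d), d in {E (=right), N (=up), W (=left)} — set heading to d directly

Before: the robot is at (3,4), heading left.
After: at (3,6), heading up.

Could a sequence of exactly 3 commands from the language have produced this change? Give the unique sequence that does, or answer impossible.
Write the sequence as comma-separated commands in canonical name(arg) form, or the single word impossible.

face(N), move(1), move(1)

key: position moved to (3,6) AND the heading swung to N — translation plus rotation needed
initial: at (3,4), heading left
1. face(N) → at (3,4), heading up
2. move(1) → at (3,5), heading up
3. move(1) → at (3,6), heading up
all 216 alternatives checked — unique.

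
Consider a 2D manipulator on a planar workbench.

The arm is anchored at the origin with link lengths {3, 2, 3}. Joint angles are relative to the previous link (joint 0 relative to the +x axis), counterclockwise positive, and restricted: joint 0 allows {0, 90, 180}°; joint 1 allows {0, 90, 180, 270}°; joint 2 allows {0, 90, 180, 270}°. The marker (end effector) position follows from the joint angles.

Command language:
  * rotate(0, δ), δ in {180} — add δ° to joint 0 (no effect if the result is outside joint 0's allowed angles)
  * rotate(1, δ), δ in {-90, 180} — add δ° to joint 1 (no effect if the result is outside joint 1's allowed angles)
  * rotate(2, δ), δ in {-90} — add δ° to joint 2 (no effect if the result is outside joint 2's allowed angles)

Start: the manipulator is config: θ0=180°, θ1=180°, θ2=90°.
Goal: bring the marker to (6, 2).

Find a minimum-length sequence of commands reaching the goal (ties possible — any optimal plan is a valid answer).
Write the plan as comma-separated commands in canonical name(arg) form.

begin: config: θ0=180°, θ1=180°, θ2=90°
step 1 (rotate(0, 180)): config: θ0=0°, θ1=180°, θ2=90°
step 2 (rotate(2, -90)): config: θ0=0°, θ1=180°, θ2=0°
step 3 (rotate(2, -90)): config: θ0=0°, θ1=180°, θ2=270°
step 4 (rotate(1, -90)): config: θ0=0°, θ1=90°, θ2=270°
shorter routes all fall short; 4 is best.

rotate(0, 180), rotate(2, -90), rotate(2, -90), rotate(1, -90)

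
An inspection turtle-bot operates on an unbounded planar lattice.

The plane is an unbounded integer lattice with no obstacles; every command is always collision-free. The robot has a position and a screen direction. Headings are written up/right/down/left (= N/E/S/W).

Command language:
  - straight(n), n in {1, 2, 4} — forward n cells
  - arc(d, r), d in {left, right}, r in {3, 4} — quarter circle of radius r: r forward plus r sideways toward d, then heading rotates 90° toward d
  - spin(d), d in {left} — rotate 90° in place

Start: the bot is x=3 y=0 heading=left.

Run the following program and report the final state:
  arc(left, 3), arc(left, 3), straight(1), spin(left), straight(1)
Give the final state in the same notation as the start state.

begin: x=3 y=0 heading=left
step 1 (arc(left, 3)): x=0 y=-3 heading=down
step 2 (arc(left, 3)): x=3 y=-6 heading=right
step 3 (straight(1)): x=4 y=-6 heading=right
step 4 (spin(left)): x=4 y=-6 heading=up
step 5 (straight(1)): x=4 y=-5 heading=up

x=4 y=-5 heading=up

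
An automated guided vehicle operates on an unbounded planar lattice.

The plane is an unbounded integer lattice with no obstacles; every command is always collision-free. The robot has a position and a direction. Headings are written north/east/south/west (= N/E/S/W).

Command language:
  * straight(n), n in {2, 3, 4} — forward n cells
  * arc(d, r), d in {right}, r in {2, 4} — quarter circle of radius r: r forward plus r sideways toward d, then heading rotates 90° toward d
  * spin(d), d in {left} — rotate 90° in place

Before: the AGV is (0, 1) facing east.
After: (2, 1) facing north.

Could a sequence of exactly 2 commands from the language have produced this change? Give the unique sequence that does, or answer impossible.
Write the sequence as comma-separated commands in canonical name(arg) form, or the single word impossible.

straight(2), spin(left)

key: position moved to (2,1) AND the heading swung to N — translation plus rotation needed
initial: (0, 1) facing east
[1] after straight(2): (2, 1) facing east
[2] after spin(left): (2, 1) facing north
no other 2-command option fits: unique.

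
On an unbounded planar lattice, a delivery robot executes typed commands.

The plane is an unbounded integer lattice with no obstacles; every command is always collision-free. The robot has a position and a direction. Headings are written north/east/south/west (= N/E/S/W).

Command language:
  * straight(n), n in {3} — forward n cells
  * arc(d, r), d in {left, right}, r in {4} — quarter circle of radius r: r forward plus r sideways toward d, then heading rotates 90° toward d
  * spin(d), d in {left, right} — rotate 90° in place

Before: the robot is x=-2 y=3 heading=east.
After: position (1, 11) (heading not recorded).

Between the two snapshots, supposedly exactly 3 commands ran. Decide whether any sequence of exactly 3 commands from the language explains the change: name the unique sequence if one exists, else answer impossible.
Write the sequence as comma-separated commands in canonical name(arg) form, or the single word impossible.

key: running arc(left, 4) before straight(3) would end elsewhere — order is forced
begin: x=-2 y=3 heading=east
t=1 straight(3) ⇒ x=1 y=3 heading=east
t=2 arc(left, 4) ⇒ x=5 y=7 heading=north
t=3 arc(left, 4) ⇒ x=1 y=11 heading=west
all 125 alternatives checked — unique.

straight(3), arc(left, 4), arc(left, 4)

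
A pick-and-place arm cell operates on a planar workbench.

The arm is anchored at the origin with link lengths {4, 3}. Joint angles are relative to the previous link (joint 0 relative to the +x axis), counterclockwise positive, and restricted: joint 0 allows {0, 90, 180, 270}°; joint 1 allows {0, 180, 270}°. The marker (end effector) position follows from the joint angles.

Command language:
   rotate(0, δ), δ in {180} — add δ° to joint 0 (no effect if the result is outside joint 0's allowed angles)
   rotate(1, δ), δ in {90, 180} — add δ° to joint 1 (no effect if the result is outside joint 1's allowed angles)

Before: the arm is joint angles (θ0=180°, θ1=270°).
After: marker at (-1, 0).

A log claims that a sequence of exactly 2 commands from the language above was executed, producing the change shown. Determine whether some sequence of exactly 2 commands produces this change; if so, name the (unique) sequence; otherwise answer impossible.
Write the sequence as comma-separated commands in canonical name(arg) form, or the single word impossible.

rotate(1, 90), rotate(1, 180)

key: order matters: swapping rotate(1, 90) and rotate(1, 180) lands elsewhere
initial: joint angles (θ0=180°, θ1=270°)
step 1 (rotate(1, 90)): joint angles (θ0=180°, θ1=0°)
step 2 (rotate(1, 180)): joint angles (θ0=180°, θ1=180°)
no rival 2-sequence matches.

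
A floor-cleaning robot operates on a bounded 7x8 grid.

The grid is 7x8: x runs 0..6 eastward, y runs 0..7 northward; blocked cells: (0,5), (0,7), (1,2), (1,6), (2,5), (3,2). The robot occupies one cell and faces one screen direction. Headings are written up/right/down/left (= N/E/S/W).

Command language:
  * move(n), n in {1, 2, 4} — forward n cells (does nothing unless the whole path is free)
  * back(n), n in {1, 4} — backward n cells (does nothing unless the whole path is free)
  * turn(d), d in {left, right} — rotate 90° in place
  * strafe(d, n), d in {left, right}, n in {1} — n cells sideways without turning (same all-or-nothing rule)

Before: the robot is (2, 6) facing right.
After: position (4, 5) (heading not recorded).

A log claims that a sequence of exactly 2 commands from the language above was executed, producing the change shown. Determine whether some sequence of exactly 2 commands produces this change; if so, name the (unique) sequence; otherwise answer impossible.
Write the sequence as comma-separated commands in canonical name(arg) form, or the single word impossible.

key: running strafe(right, 1) before move(2) would end elsewhere — order is forced
initial: (2, 6) facing right
1. move(2) → (4, 6) facing right
2. strafe(right, 1) → (4, 5) facing right
uniquely the one of 81 2-step routes that fits.

move(2), strafe(right, 1)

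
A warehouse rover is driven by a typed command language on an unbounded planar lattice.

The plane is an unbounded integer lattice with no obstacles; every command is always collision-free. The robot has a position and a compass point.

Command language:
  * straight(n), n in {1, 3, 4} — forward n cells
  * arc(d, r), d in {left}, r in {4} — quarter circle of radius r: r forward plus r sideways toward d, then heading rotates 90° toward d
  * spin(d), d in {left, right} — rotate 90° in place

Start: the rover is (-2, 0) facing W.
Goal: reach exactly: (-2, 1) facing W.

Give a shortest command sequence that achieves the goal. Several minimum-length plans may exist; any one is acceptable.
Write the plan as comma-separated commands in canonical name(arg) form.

spin(right), straight(1), spin(left)

from: (-2, 0) facing W
t=1 spin(right) ⇒ (-2, 0) facing N
t=2 straight(1) ⇒ (-2, 1) facing N
t=3 spin(left) ⇒ (-2, 1) facing W
shorter routes all fall short; 3 is best.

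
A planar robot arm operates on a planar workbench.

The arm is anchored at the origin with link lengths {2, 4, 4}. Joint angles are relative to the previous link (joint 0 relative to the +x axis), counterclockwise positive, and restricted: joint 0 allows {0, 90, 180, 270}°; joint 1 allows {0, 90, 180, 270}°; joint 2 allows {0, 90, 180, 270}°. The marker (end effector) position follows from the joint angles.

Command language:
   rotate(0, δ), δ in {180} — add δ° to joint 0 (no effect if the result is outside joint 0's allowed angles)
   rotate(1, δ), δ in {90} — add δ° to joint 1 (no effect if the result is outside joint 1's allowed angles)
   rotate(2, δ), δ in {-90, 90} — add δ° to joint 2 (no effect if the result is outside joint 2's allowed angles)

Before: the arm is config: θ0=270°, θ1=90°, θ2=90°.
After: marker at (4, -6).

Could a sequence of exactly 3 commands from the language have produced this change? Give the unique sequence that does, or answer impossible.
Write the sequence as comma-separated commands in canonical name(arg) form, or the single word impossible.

t0: config: θ0=270°, θ1=90°, θ2=90°
[1] after rotate(1, 90): config: θ0=270°, θ1=180°, θ2=90°
[2] after rotate(1, 90): config: θ0=270°, θ1=270°, θ2=90°
[3] after rotate(1, 90): config: θ0=270°, θ1=0°, θ2=90°
no other 3-command option fits: unique.

rotate(1, 90), rotate(1, 90), rotate(1, 90)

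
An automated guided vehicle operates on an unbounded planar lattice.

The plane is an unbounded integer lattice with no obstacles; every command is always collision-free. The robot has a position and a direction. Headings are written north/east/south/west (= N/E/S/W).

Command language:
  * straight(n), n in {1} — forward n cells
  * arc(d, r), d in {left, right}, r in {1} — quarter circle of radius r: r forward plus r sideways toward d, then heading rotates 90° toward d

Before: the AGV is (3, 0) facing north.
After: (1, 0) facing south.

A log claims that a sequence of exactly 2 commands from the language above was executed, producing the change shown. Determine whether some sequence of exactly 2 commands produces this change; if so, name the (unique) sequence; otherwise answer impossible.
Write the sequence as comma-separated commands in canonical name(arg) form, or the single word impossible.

key: cell and facing (now S) both changed — the 2 commands mix motion and turning
from: (3, 0) facing north
t=1 arc(left, 1) ⇒ (2, 1) facing west
t=2 arc(left, 1) ⇒ (1, 0) facing south
no other 2-command option fits: unique.

arc(left, 1), arc(left, 1)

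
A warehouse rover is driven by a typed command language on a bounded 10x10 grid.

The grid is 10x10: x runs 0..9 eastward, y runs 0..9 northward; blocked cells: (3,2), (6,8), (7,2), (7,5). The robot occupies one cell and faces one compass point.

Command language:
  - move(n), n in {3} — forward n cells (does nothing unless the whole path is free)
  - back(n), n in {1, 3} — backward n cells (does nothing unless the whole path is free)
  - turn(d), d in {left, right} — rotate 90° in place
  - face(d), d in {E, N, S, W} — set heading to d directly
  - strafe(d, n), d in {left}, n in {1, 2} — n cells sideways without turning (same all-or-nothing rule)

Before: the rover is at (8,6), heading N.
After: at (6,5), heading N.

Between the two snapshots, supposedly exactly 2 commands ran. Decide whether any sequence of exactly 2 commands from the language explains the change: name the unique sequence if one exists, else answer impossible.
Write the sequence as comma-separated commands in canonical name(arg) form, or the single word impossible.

strafe(left, 2), back(1)

key: still facing N at the end — nothing in the sequence rotates
begin: at (8,6), heading N
t=1 strafe(left, 2) ⇒ at (6,6), heading N
t=2 back(1) ⇒ at (6,5), heading N
no other 2-command option fits: unique.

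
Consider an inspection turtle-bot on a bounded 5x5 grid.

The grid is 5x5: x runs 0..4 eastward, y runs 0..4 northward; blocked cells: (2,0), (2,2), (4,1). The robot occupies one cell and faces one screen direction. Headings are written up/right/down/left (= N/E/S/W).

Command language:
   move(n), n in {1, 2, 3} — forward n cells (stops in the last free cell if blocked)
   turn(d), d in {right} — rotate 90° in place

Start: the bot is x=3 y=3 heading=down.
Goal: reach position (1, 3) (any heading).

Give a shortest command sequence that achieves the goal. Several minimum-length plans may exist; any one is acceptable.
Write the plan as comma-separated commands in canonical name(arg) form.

begin: x=3 y=3 heading=down
t=1 turn(right) ⇒ x=3 y=3 heading=left
t=2 move(2) ⇒ x=1 y=3 heading=left
no 1-step plan works, so 2 is optimal.

turn(right), move(2)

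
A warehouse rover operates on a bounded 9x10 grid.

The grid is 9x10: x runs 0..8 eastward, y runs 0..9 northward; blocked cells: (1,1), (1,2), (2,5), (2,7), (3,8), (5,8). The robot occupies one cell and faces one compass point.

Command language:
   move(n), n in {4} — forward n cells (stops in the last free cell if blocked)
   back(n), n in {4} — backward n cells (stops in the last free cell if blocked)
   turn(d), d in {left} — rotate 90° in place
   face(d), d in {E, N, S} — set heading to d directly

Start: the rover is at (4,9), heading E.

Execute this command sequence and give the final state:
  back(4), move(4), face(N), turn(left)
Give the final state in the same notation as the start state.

at (4,9), heading W

start: at (4,9), heading E
1. back(4) → at (0,9), heading E
2. move(4) → at (4,9), heading E
3. face(N) → at (4,9), heading N
4. turn(left) → at (4,9), heading W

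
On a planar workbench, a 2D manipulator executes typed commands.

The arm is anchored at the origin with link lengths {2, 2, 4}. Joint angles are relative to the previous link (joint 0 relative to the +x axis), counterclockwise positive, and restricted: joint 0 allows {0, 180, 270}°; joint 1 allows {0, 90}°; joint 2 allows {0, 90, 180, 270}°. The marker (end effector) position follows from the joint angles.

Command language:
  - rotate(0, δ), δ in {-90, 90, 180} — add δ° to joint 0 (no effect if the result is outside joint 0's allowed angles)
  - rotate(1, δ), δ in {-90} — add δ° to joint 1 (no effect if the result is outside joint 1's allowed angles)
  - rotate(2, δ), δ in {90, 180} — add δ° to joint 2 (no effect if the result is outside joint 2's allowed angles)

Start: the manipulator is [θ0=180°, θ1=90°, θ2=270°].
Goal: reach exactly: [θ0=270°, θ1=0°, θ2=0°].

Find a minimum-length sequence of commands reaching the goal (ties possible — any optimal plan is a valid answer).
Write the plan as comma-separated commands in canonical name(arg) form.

rotate(1, -90), rotate(0, 90), rotate(2, 90)

from: [θ0=180°, θ1=90°, θ2=270°]
1. rotate(1, -90) → [θ0=180°, θ1=0°, θ2=270°]
2. rotate(0, 90) → [θ0=270°, θ1=0°, θ2=270°]
3. rotate(2, 90) → [θ0=270°, θ1=0°, θ2=0°]
shorter routes all fall short; 3 is best.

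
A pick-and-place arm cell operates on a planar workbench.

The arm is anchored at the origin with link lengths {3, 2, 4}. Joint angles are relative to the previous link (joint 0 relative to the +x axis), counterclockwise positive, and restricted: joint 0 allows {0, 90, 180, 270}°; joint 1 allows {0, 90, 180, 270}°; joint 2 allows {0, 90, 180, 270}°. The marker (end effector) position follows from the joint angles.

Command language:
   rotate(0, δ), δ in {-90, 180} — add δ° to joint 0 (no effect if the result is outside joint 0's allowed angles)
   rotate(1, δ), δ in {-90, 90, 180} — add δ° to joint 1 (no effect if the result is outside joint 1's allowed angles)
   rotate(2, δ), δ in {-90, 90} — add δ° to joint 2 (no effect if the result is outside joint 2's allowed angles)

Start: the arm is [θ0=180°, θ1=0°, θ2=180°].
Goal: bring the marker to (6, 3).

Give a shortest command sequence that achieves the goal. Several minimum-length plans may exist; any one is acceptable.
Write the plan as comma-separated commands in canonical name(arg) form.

rotate(2, -90), rotate(2, -90), rotate(0, -90), rotate(1, -90)

begin: [θ0=180°, θ1=0°, θ2=180°]
[1] after rotate(2, -90): [θ0=180°, θ1=0°, θ2=90°]
[2] after rotate(2, -90): [θ0=180°, θ1=0°, θ2=0°]
[3] after rotate(0, -90): [θ0=90°, θ1=0°, θ2=0°]
[4] after rotate(1, -90): [θ0=90°, θ1=270°, θ2=0°]
no 3-step plan works, so 4 is optimal.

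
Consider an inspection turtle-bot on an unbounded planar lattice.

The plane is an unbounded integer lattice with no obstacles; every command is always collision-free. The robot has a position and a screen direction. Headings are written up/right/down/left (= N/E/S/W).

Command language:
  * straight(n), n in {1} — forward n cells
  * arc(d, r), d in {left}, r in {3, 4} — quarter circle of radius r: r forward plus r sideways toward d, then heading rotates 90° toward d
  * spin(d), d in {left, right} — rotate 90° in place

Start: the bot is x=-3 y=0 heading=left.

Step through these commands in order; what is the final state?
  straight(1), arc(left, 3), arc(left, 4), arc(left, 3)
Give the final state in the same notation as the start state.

x=0 y=-4 heading=up

start: x=-3 y=0 heading=left
[1] after straight(1): x=-4 y=0 heading=left
[2] after arc(left, 3): x=-7 y=-3 heading=down
[3] after arc(left, 4): x=-3 y=-7 heading=right
[4] after arc(left, 3): x=0 y=-4 heading=up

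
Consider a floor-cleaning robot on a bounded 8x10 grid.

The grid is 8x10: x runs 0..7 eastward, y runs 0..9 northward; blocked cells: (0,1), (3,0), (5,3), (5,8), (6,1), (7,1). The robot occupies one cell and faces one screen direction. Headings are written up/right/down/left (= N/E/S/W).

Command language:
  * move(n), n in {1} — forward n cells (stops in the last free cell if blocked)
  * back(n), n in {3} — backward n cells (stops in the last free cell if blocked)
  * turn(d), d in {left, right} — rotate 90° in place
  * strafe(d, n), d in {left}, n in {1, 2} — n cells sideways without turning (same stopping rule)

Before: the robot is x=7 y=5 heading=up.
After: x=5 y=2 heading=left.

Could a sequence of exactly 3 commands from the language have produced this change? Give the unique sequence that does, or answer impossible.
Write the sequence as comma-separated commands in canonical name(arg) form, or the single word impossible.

back(3), strafe(left, 2), turn(left)

key: order matters: swapping back(3) and turn(left) lands elsewhere
t0: x=7 y=5 heading=up
step 1 (back(3)): x=7 y=2 heading=up
step 2 (strafe(left, 2)): x=5 y=2 heading=up
step 3 (turn(left)): x=5 y=2 heading=left
all 216 alternatives checked — unique.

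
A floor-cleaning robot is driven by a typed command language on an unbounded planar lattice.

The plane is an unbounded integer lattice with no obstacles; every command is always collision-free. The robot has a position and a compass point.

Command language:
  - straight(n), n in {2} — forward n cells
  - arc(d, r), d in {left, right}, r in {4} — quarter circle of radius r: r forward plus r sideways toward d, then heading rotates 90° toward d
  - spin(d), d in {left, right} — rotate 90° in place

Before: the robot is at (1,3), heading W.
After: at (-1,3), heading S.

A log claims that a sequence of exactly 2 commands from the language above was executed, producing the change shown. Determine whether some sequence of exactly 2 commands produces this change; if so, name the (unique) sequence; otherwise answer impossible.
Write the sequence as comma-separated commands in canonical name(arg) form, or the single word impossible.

key: order matters: swapping straight(2) and spin(left) lands elsewhere
from: at (1,3), heading W
[1] after straight(2): at (-1,3), heading W
[2] after spin(left): at (-1,3), heading S
no other 2-command option fits: unique.

straight(2), spin(left)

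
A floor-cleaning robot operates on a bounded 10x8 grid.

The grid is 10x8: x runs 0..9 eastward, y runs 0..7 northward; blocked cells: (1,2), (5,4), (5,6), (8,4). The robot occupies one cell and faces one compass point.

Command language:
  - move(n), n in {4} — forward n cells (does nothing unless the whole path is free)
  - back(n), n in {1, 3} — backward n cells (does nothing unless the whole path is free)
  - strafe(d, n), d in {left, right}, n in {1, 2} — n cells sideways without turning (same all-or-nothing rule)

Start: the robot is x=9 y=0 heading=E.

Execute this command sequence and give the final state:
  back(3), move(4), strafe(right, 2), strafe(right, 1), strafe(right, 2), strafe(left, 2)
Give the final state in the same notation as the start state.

x=6 y=2 heading=E

from: x=9 y=0 heading=E
t=1 back(3) ⇒ x=6 y=0 heading=E
t=2 move(4) ⇒ x=6 y=0 heading=E
t=3 strafe(right, 2) ⇒ x=6 y=0 heading=E
t=4 strafe(right, 1) ⇒ x=6 y=0 heading=E
t=5 strafe(right, 2) ⇒ x=6 y=0 heading=E
t=6 strafe(left, 2) ⇒ x=6 y=2 heading=E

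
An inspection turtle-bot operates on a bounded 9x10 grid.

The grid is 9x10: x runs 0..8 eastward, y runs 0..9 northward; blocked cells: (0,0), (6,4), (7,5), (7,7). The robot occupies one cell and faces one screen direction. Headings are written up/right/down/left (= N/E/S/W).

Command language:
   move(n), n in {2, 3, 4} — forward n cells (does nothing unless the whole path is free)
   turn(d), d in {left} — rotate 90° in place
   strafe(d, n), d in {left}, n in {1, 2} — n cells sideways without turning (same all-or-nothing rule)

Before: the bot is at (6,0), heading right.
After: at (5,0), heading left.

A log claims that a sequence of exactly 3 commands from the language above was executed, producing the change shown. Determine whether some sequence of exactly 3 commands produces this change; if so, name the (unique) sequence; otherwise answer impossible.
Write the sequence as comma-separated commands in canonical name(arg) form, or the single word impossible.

key: cell and facing (now W) both changed — the 3 commands mix motion and turning
initial: at (6,0), heading right
1. turn(left) → at (6,0), heading up
2. strafe(left, 1) → at (5,0), heading up
3. turn(left) → at (5,0), heading left
all 216 alternatives checked — unique.

turn(left), strafe(left, 1), turn(left)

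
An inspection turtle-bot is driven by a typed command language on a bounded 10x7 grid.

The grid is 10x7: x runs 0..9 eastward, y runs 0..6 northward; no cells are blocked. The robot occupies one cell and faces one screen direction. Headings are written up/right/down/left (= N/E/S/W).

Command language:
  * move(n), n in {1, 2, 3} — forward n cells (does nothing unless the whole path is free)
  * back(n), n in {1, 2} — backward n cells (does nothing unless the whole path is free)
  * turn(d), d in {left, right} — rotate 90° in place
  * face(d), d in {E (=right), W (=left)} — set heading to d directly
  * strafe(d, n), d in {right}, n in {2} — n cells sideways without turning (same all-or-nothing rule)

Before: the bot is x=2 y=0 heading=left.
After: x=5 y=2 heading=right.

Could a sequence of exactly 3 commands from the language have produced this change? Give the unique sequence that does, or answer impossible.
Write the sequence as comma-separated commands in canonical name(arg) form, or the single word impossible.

strafe(right, 2), face(E), move(3)

key: cell and facing (now E) both changed — the 3 commands mix motion and turning
t0: x=2 y=0 heading=left
t=1 strafe(right, 2) ⇒ x=2 y=2 heading=left
t=2 face(E) ⇒ x=2 y=2 heading=right
t=3 move(3) ⇒ x=5 y=2 heading=right
all 1000 alternatives checked — unique.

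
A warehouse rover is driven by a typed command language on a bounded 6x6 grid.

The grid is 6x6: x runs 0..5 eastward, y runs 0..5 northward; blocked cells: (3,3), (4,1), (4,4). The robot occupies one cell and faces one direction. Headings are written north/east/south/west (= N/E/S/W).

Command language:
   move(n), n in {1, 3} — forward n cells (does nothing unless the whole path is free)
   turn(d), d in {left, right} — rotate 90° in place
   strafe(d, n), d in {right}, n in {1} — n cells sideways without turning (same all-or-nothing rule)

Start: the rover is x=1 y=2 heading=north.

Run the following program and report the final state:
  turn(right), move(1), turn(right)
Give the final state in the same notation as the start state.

t0: x=1 y=2 heading=north
step 1 (turn(right)): x=1 y=2 heading=east
step 2 (move(1)): x=2 y=2 heading=east
step 3 (turn(right)): x=2 y=2 heading=south

x=2 y=2 heading=south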